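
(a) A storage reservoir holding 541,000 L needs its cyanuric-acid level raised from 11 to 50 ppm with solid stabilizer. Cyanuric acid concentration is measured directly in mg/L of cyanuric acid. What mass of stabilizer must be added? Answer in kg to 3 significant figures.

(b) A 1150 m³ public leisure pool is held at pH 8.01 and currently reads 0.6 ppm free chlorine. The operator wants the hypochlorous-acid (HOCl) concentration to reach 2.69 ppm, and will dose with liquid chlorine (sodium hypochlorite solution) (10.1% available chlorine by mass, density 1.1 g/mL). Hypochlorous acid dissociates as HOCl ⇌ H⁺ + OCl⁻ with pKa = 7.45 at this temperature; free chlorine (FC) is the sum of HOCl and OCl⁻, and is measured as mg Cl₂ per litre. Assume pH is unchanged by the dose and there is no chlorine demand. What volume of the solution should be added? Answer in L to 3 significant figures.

(a) 21.1 kg; (b) 123 L

(a) CYA to add: (50 − 11) = 39 mg/L × 541,000 L = 21,100 g cyanuric acid.

(b) Volume: 1150 m³ = 1,150,000 L.
(b) [OCl⁻]/[HOCl] = 10^(pH − pKa) = 10^(8.01 − 7.45) = 3.631; fraction as HOCl = 1/(1 + 3.631) = 0.2159.
(b) Free chlorine required for 2.69 ppm HOCl: 2.69 / 0.2159 = 12.46 ppm.
(b) FC to add: 12.46 − 0.6 = 11.86 mg/L as Cl₂.
(b) Cl₂ equivalent: 11.86 mg/L × 1,150,000 L = 13,640 g.
(b) Product at 10.1% available Cl: 13,640 / 0.101 = 135,000 g.
(b) Volume: 135,000 g ÷ 1.1 g/mL = 122,700 mL.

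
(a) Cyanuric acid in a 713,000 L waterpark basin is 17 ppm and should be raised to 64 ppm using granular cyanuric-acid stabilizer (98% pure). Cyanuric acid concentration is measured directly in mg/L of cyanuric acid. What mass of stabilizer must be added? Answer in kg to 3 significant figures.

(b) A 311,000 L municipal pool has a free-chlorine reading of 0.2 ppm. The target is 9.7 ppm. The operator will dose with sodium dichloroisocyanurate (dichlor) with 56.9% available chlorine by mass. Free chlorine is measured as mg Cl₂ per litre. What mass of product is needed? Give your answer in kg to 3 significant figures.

(a) 34.2 kg; (b) 5.19 kg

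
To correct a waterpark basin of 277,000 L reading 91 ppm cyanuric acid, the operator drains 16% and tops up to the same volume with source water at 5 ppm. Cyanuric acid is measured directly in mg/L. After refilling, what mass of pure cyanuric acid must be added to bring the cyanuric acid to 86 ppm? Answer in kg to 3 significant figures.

2.43 kg

After draining 16% and refilling: 91 × 0.84 + 5 × 0.16 = 77.24 ppm.
Deficit to target: 86 − 77.24 = 8.76 mg/L.
Mass: 8.76 mg/L × 277,000 L = 2427 g cyanuric acid.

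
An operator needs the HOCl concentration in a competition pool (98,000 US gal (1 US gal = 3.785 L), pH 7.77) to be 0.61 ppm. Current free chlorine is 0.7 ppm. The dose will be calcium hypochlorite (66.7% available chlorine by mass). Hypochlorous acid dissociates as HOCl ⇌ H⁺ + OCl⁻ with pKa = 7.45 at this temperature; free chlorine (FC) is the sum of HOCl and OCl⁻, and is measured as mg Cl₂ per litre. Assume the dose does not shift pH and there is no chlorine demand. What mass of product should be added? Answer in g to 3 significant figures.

Volume: 98,000 US gal × 3.785 L/gal = 370,930 L.
[OCl⁻]/[HOCl] = 10^(pH − pKa) = 10^(7.77 − 7.45) = 2.089; fraction as HOCl = 1/(1 + 2.089) = 0.3237.
Free chlorine required for 0.61 ppm HOCl: 0.61 / 0.3237 = 1.884 ppm.
FC to add: 1.884 − 0.7 = 1.184 mg/L as Cl₂.
Cl₂ equivalent: 1.184 mg/L × 370,930 L = 439.4 g.
Product at 66.7% available Cl: 439.4 / 0.667 = 658.7 g.

659 g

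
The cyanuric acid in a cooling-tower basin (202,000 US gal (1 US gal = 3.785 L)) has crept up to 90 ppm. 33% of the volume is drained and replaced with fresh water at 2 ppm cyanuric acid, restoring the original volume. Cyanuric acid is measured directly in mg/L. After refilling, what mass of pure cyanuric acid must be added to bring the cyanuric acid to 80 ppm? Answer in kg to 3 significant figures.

Volume: 202,000 US gal × 3.785 L/gal = 764,570 L.
After draining 33% and refilling: 90 × 0.67 + 2 × 0.33 = 60.96 ppm.
Deficit to target: 80 − 60.96 = 19.04 mg/L.
Mass: 19.04 mg/L × 764,570 L = 14,560 g cyanuric acid.

14.6 kg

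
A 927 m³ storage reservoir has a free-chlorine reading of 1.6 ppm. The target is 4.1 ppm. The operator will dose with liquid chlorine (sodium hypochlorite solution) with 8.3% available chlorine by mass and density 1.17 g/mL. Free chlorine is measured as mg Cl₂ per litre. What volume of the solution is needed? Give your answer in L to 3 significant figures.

Volume: 927 m³ = 927,000 L.
Chlorine deficit: 4.1 − 1.6 = 2.5 ppm = 2.5 mg/L as Cl₂.
Cl₂ equivalent needed: 2.5 mg/L × 927,000 L = 2,318,000 mg = 2318 g.
Product at 8.3% available chlorine: 2318 / 0.083 = 27,920 g.
Volume at density 1.17 g/mL: 27,920 g ÷ 1.17 g/mL = 23,860 mL.

23.9 L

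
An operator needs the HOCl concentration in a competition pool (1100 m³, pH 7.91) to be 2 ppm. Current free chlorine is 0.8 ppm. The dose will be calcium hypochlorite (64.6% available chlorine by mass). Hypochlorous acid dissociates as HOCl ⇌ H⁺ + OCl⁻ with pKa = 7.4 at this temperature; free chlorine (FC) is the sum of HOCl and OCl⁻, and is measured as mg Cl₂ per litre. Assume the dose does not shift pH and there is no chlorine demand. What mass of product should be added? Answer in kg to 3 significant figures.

Volume: 1100 m³ = 1,100,000 L.
[OCl⁻]/[HOCl] = 10^(pH − pKa) = 10^(7.91 − 7.4) = 3.236; fraction as HOCl = 1/(1 + 3.236) = 0.2361.
Free chlorine required for 2 ppm HOCl: 2 / 0.2361 = 8.472 ppm.
FC to add: 8.472 − 0.8 = 7.672 mg/L as Cl₂.
Cl₂ equivalent: 7.672 mg/L × 1,100,000 L = 8439 g.
Product at 64.6% available Cl: 8439 / 0.646 = 13,060 g.

13.1 kg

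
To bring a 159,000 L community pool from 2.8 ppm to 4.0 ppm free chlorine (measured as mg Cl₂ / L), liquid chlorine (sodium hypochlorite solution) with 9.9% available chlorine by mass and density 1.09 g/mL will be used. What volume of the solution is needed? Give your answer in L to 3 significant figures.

Chlorine deficit: 4.0 − 2.8 = 1.2 ppm = 1.2 mg/L as Cl₂.
Cl₂ equivalent needed: 1.2 mg/L × 159,000 L = 190,800 mg = 190.8 g.
Product at 9.9% available chlorine: 190.8 / 0.099 = 1927 g.
Volume at density 1.09 g/mL: 1927 g ÷ 1.09 g/mL = 1768 mL.

1.77 L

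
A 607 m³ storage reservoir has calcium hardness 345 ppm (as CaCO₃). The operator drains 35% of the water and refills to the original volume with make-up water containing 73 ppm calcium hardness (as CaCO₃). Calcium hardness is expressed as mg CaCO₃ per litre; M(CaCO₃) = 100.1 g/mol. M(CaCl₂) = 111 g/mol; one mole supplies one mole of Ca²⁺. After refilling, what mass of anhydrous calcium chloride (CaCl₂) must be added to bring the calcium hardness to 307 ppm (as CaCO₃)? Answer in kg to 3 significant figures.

38.5 kg

Volume: 607 m³ = 607,000 L.
After draining 35% and refilling: 345 × 0.65 + 73 × 0.35 = 249.8 ppm.
Deficit to target: 307 − 249.8 = 57.2 mg/L.
As CaCO₃: 57.2 mg/L × 607,000 L = 34,720 g; ÷ 100.1 = 346.9 mol Ca²⁺.
Mass: 346.9 × 111 = 38,500 g.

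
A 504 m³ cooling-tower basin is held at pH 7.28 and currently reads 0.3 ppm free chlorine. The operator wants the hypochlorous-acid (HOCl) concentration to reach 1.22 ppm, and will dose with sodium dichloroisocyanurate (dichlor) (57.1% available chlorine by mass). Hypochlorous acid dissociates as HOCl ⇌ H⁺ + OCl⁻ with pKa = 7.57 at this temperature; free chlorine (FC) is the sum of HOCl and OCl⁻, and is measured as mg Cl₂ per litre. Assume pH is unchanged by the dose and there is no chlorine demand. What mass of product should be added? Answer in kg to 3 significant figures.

1.36 kg

Volume: 504 m³ = 504,000 L.
[OCl⁻]/[HOCl] = 10^(pH − pKa) = 10^(7.28 − 7.57) = 0.5129; fraction as HOCl = 1/(1 + 0.5129) = 0.661.
Free chlorine required for 1.22 ppm HOCl: 1.22 / 0.661 = 1.846 ppm.
FC to add: 1.846 − 0.3 = 1.546 mg/L as Cl₂.
Cl₂ equivalent: 1.546 mg/L × 504,000 L = 779 g.
Product at 57.1% available Cl: 779 / 0.571 = 1364 g.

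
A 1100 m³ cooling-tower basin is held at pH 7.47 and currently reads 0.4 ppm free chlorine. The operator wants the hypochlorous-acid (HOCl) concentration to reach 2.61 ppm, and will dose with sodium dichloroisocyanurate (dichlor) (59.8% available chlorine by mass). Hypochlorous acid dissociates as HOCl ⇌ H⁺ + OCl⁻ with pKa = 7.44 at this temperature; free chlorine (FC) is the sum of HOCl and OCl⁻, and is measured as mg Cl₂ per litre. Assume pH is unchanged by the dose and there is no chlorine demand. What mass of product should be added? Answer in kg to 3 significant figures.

Volume: 1100 m³ = 1,100,000 L.
[OCl⁻]/[HOCl] = 10^(pH − pKa) = 10^(7.47 − 7.44) = 1.072; fraction as HOCl = 1/(1 + 1.072) = 0.4827.
Free chlorine required for 2.61 ppm HOCl: 2.61 / 0.4827 = 5.407 ppm.
FC to add: 5.407 − 0.4 = 5.007 mg/L as Cl₂.
Cl₂ equivalent: 5.007 mg/L × 1,100,000 L = 5507 g.
Product at 59.8% available Cl: 5507 / 0.598 = 9210 g.

9.21 kg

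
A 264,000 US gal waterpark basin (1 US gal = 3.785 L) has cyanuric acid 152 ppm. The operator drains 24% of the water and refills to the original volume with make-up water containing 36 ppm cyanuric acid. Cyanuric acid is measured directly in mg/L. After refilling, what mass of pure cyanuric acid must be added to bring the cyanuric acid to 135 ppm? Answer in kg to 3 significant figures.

Volume: 264,000 US gal × 3.785 L/gal = 999,240 L.
After draining 24% and refilling: 152 × 0.76 + 36 × 0.24 = 124.16 ppm.
Deficit to target: 135 − 124.16 = 10.84 mg/L.
Mass: 10.84 mg/L × 999,240 L = 10,830 g cyanuric acid.

10.8 kg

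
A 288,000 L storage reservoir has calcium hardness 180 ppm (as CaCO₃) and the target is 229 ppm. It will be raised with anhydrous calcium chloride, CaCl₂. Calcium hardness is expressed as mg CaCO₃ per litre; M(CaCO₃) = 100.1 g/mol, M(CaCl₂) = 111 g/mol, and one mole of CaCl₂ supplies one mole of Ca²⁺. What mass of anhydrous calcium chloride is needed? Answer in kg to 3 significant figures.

15.6 kg

Hardness to add: (229 − 180) = 49 mg/L as CaCO₃ × 288,000 L = 14,110 g as CaCO₃.
Moles of Ca²⁺ (1 mol Ca²⁺ ≡ 1 mol CaCO₃): 14,110 / 100.1 g/mol = 141 mol.
Mass of CaCl₂: 141 × 111 = 15,650 g.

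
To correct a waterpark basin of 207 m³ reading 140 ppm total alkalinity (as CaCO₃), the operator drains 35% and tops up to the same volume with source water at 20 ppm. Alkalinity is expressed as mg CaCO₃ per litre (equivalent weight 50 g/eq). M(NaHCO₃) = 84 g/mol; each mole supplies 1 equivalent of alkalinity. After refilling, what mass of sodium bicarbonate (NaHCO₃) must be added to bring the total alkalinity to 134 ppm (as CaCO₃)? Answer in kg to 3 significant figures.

12.5 kg

Volume: 207 m³ = 207,000 L.
After draining 35% and refilling: 140 × 0.65 + 20 × 0.35 = 98 ppm.
Deficit to target: 134 − 98 = 36 mg/L.
As CaCO₃: 36 mg/L × 207,000 L = 7452 g; ÷ 50 g/eq ÷ 1 = 149 mol NaHCO₃.
Mass: 149 × 84 = 12,520 g.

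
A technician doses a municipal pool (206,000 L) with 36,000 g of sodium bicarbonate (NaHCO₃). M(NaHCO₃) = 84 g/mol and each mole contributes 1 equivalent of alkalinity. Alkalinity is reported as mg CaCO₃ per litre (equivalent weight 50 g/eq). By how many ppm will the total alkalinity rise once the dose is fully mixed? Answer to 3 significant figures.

104 ppm

Moles of NaHCO₃: 36,000 g ÷ 84 g/mol = 428.6 mol → 428.6 eq of alkalinity.
As CaCO₃: 428.6 eq × 50 g/eq = 21,430 g.
Rise: 21,430 g / 206,000 L × 1000 = 104 mg/L.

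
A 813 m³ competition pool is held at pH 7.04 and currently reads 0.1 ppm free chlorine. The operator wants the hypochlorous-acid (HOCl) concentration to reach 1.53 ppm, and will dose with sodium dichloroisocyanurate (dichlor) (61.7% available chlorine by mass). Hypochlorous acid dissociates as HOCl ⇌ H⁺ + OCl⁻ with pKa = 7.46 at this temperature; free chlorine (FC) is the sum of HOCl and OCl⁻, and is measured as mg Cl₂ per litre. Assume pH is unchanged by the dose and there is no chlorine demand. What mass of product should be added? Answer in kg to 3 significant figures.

2.65 kg

Volume: 813 m³ = 813,000 L.
[OCl⁻]/[HOCl] = 10^(pH − pKa) = 10^(7.04 − 7.46) = 0.3802; fraction as HOCl = 1/(1 + 0.3802) = 0.7245.
Free chlorine required for 1.53 ppm HOCl: 1.53 / 0.7245 = 2.112 ppm.
FC to add: 2.112 − 0.1 = 2.012 mg/L as Cl₂.
Cl₂ equivalent: 2.012 mg/L × 813,000 L = 1636 g.
Product at 61.7% available Cl: 1636 / 0.617 = 2651 g.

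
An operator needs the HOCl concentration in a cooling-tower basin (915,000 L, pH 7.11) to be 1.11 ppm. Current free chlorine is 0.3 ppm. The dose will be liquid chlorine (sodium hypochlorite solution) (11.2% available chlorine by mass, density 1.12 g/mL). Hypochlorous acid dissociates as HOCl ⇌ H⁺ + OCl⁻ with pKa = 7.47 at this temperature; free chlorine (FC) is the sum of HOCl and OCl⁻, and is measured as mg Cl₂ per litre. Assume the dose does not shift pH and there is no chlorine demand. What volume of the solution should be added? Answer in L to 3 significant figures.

[OCl⁻]/[HOCl] = 10^(pH − pKa) = 10^(7.11 − 7.47) = 0.4365; fraction as HOCl = 1/(1 + 0.4365) = 0.6961.
Free chlorine required for 1.11 ppm HOCl: 1.11 / 0.6961 = 1.595 ppm.
FC to add: 1.595 − 0.3 = 1.295 mg/L as Cl₂.
Cl₂ equivalent: 1.295 mg/L × 915,000 L = 1184 g.
Product at 11.2% available Cl: 1184 / 0.112 = 10,580 g.
Volume: 10,580 g ÷ 1.12 g/mL = 9443 mL.

9.44 L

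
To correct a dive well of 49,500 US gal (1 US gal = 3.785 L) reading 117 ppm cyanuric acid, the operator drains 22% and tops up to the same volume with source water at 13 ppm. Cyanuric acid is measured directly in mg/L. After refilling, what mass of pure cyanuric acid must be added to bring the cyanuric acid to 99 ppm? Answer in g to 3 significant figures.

914 g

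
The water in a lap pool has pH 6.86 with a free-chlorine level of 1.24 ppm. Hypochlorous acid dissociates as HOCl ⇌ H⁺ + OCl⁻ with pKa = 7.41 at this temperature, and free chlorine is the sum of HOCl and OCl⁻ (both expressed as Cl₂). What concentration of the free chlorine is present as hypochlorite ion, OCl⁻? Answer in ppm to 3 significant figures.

[OCl⁻]/[HOCl] = 10^(pH − pKa) = 10^(6.86 − 7.41) = 10^-0.55 = 0.2818.
Fraction as HOCl = 1 / (1 + 0.2818) = 0.7801.
OCl⁻ = (1 − 0.7801) × 1.24 ppm = 0.2726 ppm.

0.273 ppm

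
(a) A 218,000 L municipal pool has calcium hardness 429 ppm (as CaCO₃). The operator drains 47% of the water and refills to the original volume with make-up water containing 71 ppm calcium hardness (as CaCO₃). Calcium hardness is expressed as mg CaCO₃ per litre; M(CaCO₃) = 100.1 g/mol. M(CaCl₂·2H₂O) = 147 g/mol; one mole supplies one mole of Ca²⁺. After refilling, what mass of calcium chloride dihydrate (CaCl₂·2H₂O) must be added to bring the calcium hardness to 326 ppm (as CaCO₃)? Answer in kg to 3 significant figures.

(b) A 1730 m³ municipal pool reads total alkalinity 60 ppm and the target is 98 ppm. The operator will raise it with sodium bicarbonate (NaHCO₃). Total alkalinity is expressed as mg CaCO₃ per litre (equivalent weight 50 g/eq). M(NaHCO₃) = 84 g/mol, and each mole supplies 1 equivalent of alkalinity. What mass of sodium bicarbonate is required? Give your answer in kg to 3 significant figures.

(a) After draining 47% and refilling: 429 × 0.53 + 71 × 0.47 = 260.74 ppm.
(a) Deficit to target: 326 − 260.74 = 65.26 mg/L.
(a) As CaCO₃: 65.26 mg/L × 218,000 L = 14,230 g; ÷ 100.1 = 142.1 mol Ca²⁺.
(a) Mass: 142.1 × 147 = 20,890 g.

(b) Volume: 1730 m³ = 1,730,000 L.
(b) Alkalinity to add: (98 − 60) = 38 mg/L as CaCO₃ × 1,730,000 L = 65,740 g as CaCO₃.
(b) Equivalents: 65,740 g ÷ 50 g/eq = 1315 eq.
(b) NaHCO₃ supplies 1 eq per mole → 1315 mol.
(b) Mass: 1315 mol × 84 g/mol = 110,400 g.

(a) 20.9 kg; (b) 110 kg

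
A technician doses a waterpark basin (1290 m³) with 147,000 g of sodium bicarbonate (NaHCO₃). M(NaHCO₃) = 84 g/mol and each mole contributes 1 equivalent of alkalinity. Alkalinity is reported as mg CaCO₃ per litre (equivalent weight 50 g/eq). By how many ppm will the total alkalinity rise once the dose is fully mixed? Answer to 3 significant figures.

67.8 ppm

Volume: 1290 m³ = 1,290,000 L.
Moles of NaHCO₃: 147,000 g ÷ 84 g/mol = 1750 mol → 1750 eq of alkalinity.
As CaCO₃: 1750 eq × 50 g/eq = 87,500 g.
Rise: 87,500 g / 1,290,000 L × 1000 = 67.83 mg/L.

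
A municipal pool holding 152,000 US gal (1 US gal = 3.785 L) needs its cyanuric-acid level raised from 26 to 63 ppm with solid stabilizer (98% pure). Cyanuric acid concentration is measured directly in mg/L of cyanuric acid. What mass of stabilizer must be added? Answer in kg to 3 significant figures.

21.7 kg

Volume: 152,000 US gal × 3.785 L/gal = 575,320 L.
CYA to add: (63 − 26) = 37 mg/L × 575,320 L = 21,290 g cyanuric acid.
At 98% purity: 21,290 / 0.98 = 21,720 g product.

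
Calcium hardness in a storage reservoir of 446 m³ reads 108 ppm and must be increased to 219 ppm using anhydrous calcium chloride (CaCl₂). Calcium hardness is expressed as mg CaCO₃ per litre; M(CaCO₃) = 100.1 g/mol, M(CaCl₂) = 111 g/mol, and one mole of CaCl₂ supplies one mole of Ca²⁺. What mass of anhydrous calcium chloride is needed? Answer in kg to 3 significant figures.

54.9 kg

Volume: 446 m³ = 446,000 L.
Hardness to add: (219 − 108) = 111 mg/L as CaCO₃ × 446,000 L = 49,510 g as CaCO₃.
Moles of Ca²⁺ (1 mol Ca²⁺ ≡ 1 mol CaCO₃): 49,510 / 100.1 g/mol = 494.6 mol.
Mass of CaCl₂: 494.6 × 111 = 54,900 g.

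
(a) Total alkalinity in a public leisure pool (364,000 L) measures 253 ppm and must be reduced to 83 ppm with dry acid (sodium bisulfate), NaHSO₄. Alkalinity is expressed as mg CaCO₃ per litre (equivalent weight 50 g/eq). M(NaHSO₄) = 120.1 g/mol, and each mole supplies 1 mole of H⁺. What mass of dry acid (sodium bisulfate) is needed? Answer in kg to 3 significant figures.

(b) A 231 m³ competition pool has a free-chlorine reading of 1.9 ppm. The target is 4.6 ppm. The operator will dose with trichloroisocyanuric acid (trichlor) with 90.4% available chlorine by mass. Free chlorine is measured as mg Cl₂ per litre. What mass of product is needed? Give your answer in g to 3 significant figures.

(a) 149 kg; (b) 690 g

(a) Alkalinity to neutralize: (253 − 83) = 170 mg/L as CaCO₃ × 364,000 L = 61,880 g as CaCO₃.
(a) Equivalents of H⁺ required: 61,880 ÷ 50 g/eq = 1238 eq = 1238 mol NaHSO₄.
(a) Mass of NaHSO₄: 1238 × 120.1 = 148,600 g.

(b) Volume: 231 m³ = 231,000 L.
(b) Chlorine deficit: 4.6 − 1.9 = 2.7 ppm = 2.7 mg/L as Cl₂.
(b) Cl₂ equivalent needed: 2.7 mg/L × 231,000 L = 623,700 mg = 623.7 g.
(b) Product at 90.4% available chlorine: 623.7 / 0.904 = 689.9 g.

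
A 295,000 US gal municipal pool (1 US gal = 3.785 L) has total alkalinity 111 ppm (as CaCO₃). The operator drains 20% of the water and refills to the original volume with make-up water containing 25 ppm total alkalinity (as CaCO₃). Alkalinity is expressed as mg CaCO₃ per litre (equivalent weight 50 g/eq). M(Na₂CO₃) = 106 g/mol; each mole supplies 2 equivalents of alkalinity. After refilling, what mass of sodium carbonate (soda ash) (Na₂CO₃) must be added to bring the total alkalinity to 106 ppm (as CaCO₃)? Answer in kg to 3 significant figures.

Volume: 295,000 US gal × 3.785 L/gal = 1,116,575 L.
After draining 20% and refilling: 111 × 0.80 + 25 × 0.20 = 93.8 ppm.
Deficit to target: 106 − 93.8 = 12.2 mg/L.
As CaCO₃: 12.2 mg/L × 1,116,575 L = 13,620 g; ÷ 50 g/eq ÷ 2 = 136.2 mol Na₂CO₃.
Mass: 136.2 × 106 = 14,440 g.

14.4 kg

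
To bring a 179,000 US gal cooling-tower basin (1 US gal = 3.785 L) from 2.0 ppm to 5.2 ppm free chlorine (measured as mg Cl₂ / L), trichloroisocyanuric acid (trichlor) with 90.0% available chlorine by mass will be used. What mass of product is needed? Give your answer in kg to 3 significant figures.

Volume: 179,000 US gal × 3.785 L/gal = 677,515 L.
Chlorine deficit: 5.2 − 2.0 = 3.2 ppm = 3.2 mg/L as Cl₂.
Cl₂ equivalent needed: 3.2 mg/L × 677,515 L = 2,168,000 mg = 2168 g.
Product at 90.0% available chlorine: 2168 / 0.9 = 2409 g.

2.41 kg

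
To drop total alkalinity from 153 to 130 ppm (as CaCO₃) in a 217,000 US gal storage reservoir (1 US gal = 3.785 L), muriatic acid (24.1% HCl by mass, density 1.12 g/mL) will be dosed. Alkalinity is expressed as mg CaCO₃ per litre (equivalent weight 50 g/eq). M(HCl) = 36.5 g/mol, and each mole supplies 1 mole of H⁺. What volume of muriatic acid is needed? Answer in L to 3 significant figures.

Volume: 217,000 US gal × 3.785 L/gal = 821,345 L.
Alkalinity to neutralize: (153 − 130) = 23 mg/L as CaCO₃ × 821,345 L = 18,890 g as CaCO₃.
Equivalents of H⁺ required: 18,890 ÷ 50 g/eq = 377.8 eq = 377.8 mol HCl.
Mass of HCl: 377.8 × 36.5 = 13,790 g.
Mass of 24.1% solution: 13,790 / 0.241 = 57,220 g.
Volume: 57,220 g ÷ 1.12 g/mL = 51,090 mL.

51.1 L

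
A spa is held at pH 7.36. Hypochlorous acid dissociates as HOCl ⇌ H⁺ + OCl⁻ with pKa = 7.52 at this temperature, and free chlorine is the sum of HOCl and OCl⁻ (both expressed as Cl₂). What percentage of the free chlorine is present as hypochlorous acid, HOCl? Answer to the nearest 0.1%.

[OCl⁻]/[HOCl] = 10^(pH − pKa) = 10^(7.36 − 7.52) = 10^-0.16 = 0.6918.
Fraction as HOCl = 1 / (1 + 0.6918) = 0.5911.

59.1%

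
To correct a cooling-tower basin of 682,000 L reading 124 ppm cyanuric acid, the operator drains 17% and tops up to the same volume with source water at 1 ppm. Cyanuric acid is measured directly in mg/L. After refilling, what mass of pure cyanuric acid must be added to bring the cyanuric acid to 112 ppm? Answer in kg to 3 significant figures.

After draining 17% and refilling: 124 × 0.83 + 1 × 0.17 = 103.09 ppm.
Deficit to target: 112 − 103.09 = 8.91 mg/L.
Mass: 8.91 mg/L × 682,000 L = 6077 g cyanuric acid.

6.08 kg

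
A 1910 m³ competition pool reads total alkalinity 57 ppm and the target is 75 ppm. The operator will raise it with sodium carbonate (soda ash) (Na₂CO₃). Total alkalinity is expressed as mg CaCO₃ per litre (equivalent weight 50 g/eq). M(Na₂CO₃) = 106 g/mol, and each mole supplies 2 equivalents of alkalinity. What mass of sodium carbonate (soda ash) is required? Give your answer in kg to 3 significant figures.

Volume: 1910 m³ = 1,910,000 L.
Alkalinity to add: (75 − 57) = 18 mg/L as CaCO₃ × 1,910,000 L = 34,380 g as CaCO₃.
Equivalents: 34,380 g ÷ 50 g/eq = 687.6 eq.
Each mole of Na₂CO₃ supplies 2 eq, so 687.6 / 2 = 343.8 mol.
Mass: 343.8 mol × 106 g/mol = 36,440 g.

36.4 kg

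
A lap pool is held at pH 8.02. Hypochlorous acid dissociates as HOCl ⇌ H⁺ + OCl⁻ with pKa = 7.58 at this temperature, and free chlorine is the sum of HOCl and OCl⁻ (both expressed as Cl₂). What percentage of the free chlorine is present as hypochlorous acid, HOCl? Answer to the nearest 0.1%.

26.6%

[OCl⁻]/[HOCl] = 10^(pH − pKa) = 10^(8.02 − 7.58) = 10^0.44 = 2.754.
Fraction as HOCl = 1 / (1 + 2.754) = 0.2664.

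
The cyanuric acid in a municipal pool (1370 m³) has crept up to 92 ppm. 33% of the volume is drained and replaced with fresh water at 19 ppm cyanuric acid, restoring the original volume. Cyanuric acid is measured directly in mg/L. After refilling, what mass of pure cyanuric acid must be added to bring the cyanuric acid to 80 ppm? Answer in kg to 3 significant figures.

16.6 kg

Volume: 1370 m³ = 1,370,000 L.
After draining 33% and refilling: 92 × 0.67 + 19 × 0.33 = 67.91 ppm.
Deficit to target: 80 − 67.91 = 12.09 mg/L.
Mass: 12.09 mg/L × 1,370,000 L = 16,560 g cyanuric acid.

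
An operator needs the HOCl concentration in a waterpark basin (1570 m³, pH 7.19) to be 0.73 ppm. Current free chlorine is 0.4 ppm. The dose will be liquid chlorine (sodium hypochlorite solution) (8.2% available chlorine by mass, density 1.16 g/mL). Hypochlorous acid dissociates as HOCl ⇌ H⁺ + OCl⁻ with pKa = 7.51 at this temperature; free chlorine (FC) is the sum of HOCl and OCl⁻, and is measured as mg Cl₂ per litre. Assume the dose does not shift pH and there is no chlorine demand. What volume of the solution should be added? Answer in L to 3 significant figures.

11.2 L

Volume: 1570 m³ = 1,570,000 L.
[OCl⁻]/[HOCl] = 10^(pH − pKa) = 10^(7.19 − 7.51) = 0.4786; fraction as HOCl = 1/(1 + 0.4786) = 0.6763.
Free chlorine required for 0.73 ppm HOCl: 0.73 / 0.6763 = 1.079 ppm.
FC to add: 1.079 − 0.4 = 0.6794 mg/L as Cl₂.
Cl₂ equivalent: 0.6794 mg/L × 1,570,000 L = 1067 g.
Product at 8.2% available Cl: 1067 / 0.082 = 13,010 g.
Volume: 13,010 g ÷ 1.16 g/mL = 11,210 mL.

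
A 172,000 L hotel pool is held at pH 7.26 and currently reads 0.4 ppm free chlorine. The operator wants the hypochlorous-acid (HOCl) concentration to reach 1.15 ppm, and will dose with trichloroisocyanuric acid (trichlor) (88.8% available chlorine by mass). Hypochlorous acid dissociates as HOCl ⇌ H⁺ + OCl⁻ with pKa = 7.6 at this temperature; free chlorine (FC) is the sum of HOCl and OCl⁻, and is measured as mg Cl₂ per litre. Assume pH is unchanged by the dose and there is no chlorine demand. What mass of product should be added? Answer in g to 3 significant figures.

[OCl⁻]/[HOCl] = 10^(pH − pKa) = 10^(7.26 − 7.6) = 0.4571; fraction as HOCl = 1/(1 + 0.4571) = 0.6863.
Free chlorine required for 1.15 ppm HOCl: 1.15 / 0.6863 = 1.676 ppm.
FC to add: 1.676 − 0.4 = 1.276 mg/L as Cl₂.
Cl₂ equivalent: 1.276 mg/L × 172,000 L = 219.4 g.
Product at 88.8% available Cl: 219.4 / 0.888 = 247.1 g.

247 g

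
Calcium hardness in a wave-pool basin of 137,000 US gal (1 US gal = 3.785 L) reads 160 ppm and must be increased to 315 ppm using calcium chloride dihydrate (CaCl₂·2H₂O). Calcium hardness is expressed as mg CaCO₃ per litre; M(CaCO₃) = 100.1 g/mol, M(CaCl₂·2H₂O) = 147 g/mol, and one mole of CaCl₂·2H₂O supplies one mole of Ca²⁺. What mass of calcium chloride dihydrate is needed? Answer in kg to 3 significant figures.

Volume: 137,000 US gal × 3.785 L/gal = 518,545 L.
Hardness to add: (315 − 160) = 155 mg/L as CaCO₃ × 518,545 L = 80,370 g as CaCO₃.
Moles of Ca²⁺ (1 mol Ca²⁺ ≡ 1 mol CaCO₃): 80,370 / 100.1 g/mol = 802.9 mol.
Mass of CaCl₂·2H₂O: 802.9 × 147 = 118,000 g.

118 kg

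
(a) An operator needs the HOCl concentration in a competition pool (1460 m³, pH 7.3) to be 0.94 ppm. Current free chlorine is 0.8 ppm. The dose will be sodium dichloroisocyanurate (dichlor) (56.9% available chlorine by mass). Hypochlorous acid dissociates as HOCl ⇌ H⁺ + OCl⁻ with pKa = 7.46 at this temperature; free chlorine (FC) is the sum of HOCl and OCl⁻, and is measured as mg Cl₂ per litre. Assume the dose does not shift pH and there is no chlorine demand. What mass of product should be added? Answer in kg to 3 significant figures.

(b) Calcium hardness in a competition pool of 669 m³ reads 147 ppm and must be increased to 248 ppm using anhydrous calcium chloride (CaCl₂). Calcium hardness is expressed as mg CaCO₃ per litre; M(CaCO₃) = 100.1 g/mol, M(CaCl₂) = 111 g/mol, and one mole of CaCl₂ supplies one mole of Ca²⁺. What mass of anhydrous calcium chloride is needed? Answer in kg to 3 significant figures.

(a) Volume: 1460 m³ = 1,460,000 L.
(a) [OCl⁻]/[HOCl] = 10^(pH − pKa) = 10^(7.3 − 7.46) = 0.6918; fraction as HOCl = 1/(1 + 0.6918) = 0.5911.
(a) Free chlorine required for 0.94 ppm HOCl: 0.94 / 0.5911 = 1.59 ppm.
(a) FC to add: 1.59 − 0.8 = 0.7903 mg/L as Cl₂.
(a) Cl₂ equivalent: 0.7903 mg/L × 1,460,000 L = 1154 g.
(a) Product at 56.9% available Cl: 1154 / 0.569 = 2028 g.

(b) Volume: 669 m³ = 669,000 L.
(b) Hardness to add: (248 − 147) = 101 mg/L as CaCO₃ × 669,000 L = 67,570 g as CaCO₃.
(b) Moles of Ca²⁺ (1 mol Ca²⁺ ≡ 1 mol CaCO₃): 67,570 / 100.1 g/mol = 675 mol.
(b) Mass of CaCl₂: 675 × 111 = 74,930 g.

(a) 2.03 kg; (b) 74.9 kg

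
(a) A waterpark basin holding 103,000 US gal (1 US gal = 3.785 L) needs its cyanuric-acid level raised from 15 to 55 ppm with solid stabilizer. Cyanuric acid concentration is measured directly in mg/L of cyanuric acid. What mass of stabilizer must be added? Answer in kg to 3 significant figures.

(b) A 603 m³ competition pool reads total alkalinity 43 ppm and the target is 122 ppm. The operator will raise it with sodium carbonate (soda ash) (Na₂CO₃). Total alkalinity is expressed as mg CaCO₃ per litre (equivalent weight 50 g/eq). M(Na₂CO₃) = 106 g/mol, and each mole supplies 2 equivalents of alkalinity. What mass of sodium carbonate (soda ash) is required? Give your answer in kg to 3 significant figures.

(a) 15.6 kg; (b) 50.5 kg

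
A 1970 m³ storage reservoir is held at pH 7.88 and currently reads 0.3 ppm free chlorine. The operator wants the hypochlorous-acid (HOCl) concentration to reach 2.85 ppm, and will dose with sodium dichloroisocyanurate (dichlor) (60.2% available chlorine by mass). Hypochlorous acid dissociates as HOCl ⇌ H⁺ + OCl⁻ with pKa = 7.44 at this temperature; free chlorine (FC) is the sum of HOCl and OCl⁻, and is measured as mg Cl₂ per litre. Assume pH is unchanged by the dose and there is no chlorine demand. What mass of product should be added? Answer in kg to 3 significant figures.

34.0 kg

Volume: 1970 m³ = 1,970,000 L.
[OCl⁻]/[HOCl] = 10^(pH − pKa) = 10^(7.88 − 7.44) = 2.754; fraction as HOCl = 1/(1 + 2.754) = 0.2664.
Free chlorine required for 2.85 ppm HOCl: 2.85 / 0.2664 = 10.7 ppm.
FC to add: 10.7 − 0.3 = 10.4 mg/L as Cl₂.
Cl₂ equivalent: 10.4 mg/L × 1,970,000 L = 20,490 g.
Product at 60.2% available Cl: 20,490 / 0.602 = 34,030 g.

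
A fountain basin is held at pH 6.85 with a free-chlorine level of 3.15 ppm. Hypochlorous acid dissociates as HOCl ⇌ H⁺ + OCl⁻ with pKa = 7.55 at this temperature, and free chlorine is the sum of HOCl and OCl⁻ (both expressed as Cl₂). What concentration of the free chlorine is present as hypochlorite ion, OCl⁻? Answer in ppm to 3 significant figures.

0.524 ppm

[OCl⁻]/[HOCl] = 10^(pH − pKa) = 10^(6.85 − 7.55) = 10^-0.70 = 0.1995.
Fraction as HOCl = 1 / (1 + 0.1995) = 0.8337.
OCl⁻ = (1 − 0.8337) × 3.15 ppm = 0.524 ppm.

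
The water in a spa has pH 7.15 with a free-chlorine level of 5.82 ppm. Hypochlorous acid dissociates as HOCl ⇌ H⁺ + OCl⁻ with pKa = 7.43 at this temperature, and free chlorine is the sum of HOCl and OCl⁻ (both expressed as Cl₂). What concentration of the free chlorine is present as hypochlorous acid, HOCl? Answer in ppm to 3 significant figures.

3.82 ppm

[OCl⁻]/[HOCl] = 10^(pH − pKa) = 10^(7.15 − 7.43) = 10^-0.28 = 0.5248.
Fraction as HOCl = 1 / (1 + 0.5248) = 0.6558.
HOCl = 0.6558 × 5.82 ppm = 3.817 ppm.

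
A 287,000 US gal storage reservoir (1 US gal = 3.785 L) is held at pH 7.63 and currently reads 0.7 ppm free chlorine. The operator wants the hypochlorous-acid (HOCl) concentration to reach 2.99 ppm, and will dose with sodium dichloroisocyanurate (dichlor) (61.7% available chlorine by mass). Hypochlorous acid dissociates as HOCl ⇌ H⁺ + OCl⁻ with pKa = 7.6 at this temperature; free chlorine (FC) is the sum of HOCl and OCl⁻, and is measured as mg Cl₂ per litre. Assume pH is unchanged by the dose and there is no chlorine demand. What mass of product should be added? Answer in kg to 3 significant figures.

9.67 kg

Volume: 287,000 US gal × 3.785 L/gal = 1,086,295 L.
[OCl⁻]/[HOCl] = 10^(pH − pKa) = 10^(7.63 − 7.6) = 1.072; fraction as HOCl = 1/(1 + 1.072) = 0.4827.
Free chlorine required for 2.99 ppm HOCl: 2.99 / 0.4827 = 6.194 ppm.
FC to add: 6.194 − 0.7 = 5.494 mg/L as Cl₂.
Cl₂ equivalent: 5.494 mg/L × 1,086,295 L = 5968 g.
Product at 61.7% available Cl: 5968 / 0.617 = 9673 g.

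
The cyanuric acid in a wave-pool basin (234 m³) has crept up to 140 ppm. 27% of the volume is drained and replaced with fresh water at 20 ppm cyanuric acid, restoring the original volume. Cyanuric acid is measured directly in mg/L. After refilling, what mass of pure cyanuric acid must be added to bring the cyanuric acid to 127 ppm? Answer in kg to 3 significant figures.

4.54 kg

Volume: 234 m³ = 234,000 L.
After draining 27% and refilling: 140 × 0.73 + 20 × 0.27 = 107.6 ppm.
Deficit to target: 127 − 107.6 = 19.4 mg/L.
Mass: 19.4 mg/L × 234,000 L = 4540 g cyanuric acid.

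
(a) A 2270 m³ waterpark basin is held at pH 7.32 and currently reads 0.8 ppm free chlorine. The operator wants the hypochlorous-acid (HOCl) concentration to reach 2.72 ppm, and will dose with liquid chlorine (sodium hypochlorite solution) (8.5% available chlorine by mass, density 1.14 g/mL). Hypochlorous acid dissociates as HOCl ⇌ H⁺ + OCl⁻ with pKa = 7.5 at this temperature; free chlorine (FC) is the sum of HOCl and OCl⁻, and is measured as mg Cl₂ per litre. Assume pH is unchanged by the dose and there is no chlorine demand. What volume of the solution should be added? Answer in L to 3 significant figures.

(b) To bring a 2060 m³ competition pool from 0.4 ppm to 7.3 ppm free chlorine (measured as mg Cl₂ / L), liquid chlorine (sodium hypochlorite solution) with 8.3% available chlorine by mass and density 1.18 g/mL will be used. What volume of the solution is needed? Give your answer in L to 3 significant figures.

(a) Volume: 2270 m³ = 2,270,000 L.
(a) [OCl⁻]/[HOCl] = 10^(pH − pKa) = 10^(7.32 − 7.5) = 0.6607; fraction as HOCl = 1/(1 + 0.6607) = 0.6022.
(a) Free chlorine required for 2.72 ppm HOCl: 2.72 / 0.6022 = 4.517 ppm.
(a) FC to add: 4.517 − 0.8 = 3.717 mg/L as Cl₂.
(a) Cl₂ equivalent: 3.717 mg/L × 2,270,000 L = 8438 g.
(a) Product at 8.5% available Cl: 8438 / 0.085 = 99,270 g.
(a) Volume: 99,270 g ÷ 1.14 g/mL = 87,080 mL.

(b) Volume: 2060 m³ = 2,060,000 L.
(b) Chlorine deficit: 7.3 − 0.4 = 6.9 ppm = 6.9 mg/L as Cl₂.
(b) Cl₂ equivalent needed: 6.9 mg/L × 2,060,000 L = 14,210,000 mg = 14,210 g.
(b) Product at 8.3% available chlorine: 14,210 / 0.083 = 171,300 g.
(b) Volume at density 1.18 g/mL: 171,300 g ÷ 1.18 g/mL = 145,100 mL.

(a) 87.1 L; (b) 145 L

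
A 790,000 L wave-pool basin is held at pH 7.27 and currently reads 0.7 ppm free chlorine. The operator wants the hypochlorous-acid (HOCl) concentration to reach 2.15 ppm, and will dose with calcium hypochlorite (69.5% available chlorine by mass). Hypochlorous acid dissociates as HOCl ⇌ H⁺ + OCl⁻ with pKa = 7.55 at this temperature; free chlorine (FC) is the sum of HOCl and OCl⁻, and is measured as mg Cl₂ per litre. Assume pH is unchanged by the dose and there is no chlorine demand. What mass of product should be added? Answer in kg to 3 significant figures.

[OCl⁻]/[HOCl] = 10^(pH − pKa) = 10^(7.27 − 7.55) = 0.5248; fraction as HOCl = 1/(1 + 0.5248) = 0.6558.
Free chlorine required for 2.15 ppm HOCl: 2.15 / 0.6558 = 3.278 ppm.
FC to add: 3.278 − 0.7 = 2.578 mg/L as Cl₂.
Cl₂ equivalent: 2.578 mg/L × 790,000 L = 2037 g.
Product at 69.5% available Cl: 2037 / 0.695 = 2931 g.

2.93 kg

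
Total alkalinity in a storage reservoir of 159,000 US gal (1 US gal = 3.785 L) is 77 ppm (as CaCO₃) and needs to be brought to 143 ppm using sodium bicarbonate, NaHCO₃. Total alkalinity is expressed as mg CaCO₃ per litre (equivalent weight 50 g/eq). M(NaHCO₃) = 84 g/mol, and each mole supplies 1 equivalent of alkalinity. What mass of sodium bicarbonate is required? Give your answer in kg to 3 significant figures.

66.7 kg

Volume: 159,000 US gal × 3.785 L/gal = 601,815 L.
Alkalinity to add: (143 − 77) = 66 mg/L as CaCO₃ × 601,815 L = 39,720 g as CaCO₃.
Equivalents: 39,720 g ÷ 50 g/eq = 794.4 eq.
NaHCO₃ supplies 1 eq per mole → 794.4 mol.
Mass: 794.4 mol × 84 g/mol = 66,730 g.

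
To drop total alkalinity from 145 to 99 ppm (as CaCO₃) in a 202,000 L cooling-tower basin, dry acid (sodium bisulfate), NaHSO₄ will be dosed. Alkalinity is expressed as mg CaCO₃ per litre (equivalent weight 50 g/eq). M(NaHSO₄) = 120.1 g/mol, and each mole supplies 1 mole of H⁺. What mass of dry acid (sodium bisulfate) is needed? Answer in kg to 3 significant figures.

22.3 kg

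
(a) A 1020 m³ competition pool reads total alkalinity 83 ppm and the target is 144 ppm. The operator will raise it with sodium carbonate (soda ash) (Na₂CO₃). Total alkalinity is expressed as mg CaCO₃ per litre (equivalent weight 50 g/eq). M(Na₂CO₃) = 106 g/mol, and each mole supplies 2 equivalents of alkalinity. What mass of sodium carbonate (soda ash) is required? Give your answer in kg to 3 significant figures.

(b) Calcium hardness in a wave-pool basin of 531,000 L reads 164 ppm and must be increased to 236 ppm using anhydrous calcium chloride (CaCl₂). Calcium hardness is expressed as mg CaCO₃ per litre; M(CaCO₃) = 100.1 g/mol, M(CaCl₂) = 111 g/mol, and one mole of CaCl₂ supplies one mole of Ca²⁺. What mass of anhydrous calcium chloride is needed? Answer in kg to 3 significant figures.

(a) 66.0 kg; (b) 42.4 kg

(a) Volume: 1020 m³ = 1,020,000 L.
(a) Alkalinity to add: (144 − 83) = 61 mg/L as CaCO₃ × 1,020,000 L = 62,220 g as CaCO₃.
(a) Equivalents: 62,220 g ÷ 50 g/eq = 1244 eq.
(a) Each mole of Na₂CO₃ supplies 2 eq, so 1244 / 2 = 622.2 mol.
(a) Mass: 622.2 mol × 106 g/mol = 65,950 g.

(b) Hardness to add: (236 − 164) = 72 mg/L as CaCO₃ × 531,000 L = 38,230 g as CaCO₃.
(b) Moles of Ca²⁺ (1 mol Ca²⁺ ≡ 1 mol CaCO₃): 38,230 / 100.1 g/mol = 381.9 mol.
(b) Mass of CaCl₂: 381.9 × 111 = 42,400 g.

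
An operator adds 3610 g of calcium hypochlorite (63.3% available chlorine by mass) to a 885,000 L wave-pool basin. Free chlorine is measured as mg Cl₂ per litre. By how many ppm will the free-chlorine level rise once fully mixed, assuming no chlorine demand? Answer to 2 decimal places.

2.58 ppm

Available chlorine delivered: 3610 g × 0.633 = 2285 g as Cl₂.
Concentration rise: 2285 g / 885,000 L = 2.582 mg/L = 2.58 ppm.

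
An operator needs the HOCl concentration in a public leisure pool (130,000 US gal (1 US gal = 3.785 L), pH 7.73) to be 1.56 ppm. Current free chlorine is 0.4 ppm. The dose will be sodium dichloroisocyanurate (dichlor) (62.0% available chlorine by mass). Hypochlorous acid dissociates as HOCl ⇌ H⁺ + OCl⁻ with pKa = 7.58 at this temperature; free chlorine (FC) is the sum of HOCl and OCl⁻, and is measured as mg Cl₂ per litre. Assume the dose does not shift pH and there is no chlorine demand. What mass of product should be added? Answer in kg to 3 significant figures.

2.67 kg

Volume: 130,000 US gal × 3.785 L/gal = 492,050 L.
[OCl⁻]/[HOCl] = 10^(pH − pKa) = 10^(7.73 − 7.58) = 1.413; fraction as HOCl = 1/(1 + 1.413) = 0.4145.
Free chlorine required for 1.56 ppm HOCl: 1.56 / 0.4145 = 3.764 ppm.
FC to add: 3.764 − 0.4 = 3.364 mg/L as Cl₂.
Cl₂ equivalent: 3.364 mg/L × 492,050 L = 1655 g.
Product at 62.0% available Cl: 1655 / 0.62 = 2669 g.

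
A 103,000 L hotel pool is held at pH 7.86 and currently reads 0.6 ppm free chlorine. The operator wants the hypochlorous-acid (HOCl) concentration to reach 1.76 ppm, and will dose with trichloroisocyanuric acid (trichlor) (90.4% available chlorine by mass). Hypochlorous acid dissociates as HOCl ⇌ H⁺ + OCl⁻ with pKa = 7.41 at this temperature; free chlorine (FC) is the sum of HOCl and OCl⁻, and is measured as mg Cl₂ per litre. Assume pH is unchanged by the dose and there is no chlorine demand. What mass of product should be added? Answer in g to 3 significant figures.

697 g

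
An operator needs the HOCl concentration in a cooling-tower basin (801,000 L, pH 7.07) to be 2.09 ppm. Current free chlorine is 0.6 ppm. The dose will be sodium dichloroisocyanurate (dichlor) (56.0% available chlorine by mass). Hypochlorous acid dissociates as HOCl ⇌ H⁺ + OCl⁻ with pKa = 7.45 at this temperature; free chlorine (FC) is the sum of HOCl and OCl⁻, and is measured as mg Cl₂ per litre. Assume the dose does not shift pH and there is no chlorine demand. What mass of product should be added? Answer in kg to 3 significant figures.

3.38 kg

[OCl⁻]/[HOCl] = 10^(pH − pKa) = 10^(7.07 − 7.45) = 0.4169; fraction as HOCl = 1/(1 + 0.4169) = 0.7058.
Free chlorine required for 2.09 ppm HOCl: 2.09 / 0.7058 = 2.961 ppm.
FC to add: 2.961 − 0.6 = 2.361 mg/L as Cl₂.
Cl₂ equivalent: 2.361 mg/L × 801,000 L = 1891 g.
Product at 56.0% available Cl: 1891 / 0.56 = 3377 g.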